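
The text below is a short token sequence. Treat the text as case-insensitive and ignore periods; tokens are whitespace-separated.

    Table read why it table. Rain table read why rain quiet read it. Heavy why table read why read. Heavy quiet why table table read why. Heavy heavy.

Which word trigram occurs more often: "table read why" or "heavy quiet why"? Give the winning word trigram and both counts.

"table read why" (4 vs 1)

"table read why": 4 occurrences
"heavy quiet why": 1 occurrence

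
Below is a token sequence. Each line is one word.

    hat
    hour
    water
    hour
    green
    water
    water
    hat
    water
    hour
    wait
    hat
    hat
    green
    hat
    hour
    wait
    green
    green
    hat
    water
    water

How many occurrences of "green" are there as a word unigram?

4

Scanning the 22 tokens for "green":
  position 5: green
  position 14: green
  position 18: green
  position 19: green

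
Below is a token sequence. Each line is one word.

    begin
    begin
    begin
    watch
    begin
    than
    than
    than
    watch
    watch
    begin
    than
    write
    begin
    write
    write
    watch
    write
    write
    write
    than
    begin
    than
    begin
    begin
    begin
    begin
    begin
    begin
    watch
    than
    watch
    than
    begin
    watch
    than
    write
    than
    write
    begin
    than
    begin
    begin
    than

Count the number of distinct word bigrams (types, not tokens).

16

44 tokens → 43 bigram windows in total.
Repeated bigrams (each contributes count−1 duplicates):
  begin begin: 8
  begin than: 5
  than begin: 4
  begin watch: 3
  than write: 3
  watch than: 3
  write write: 3
  than than: 2
  … (4 more repeated)
27 duplicate windows → 43 − 27 = 16 distinct.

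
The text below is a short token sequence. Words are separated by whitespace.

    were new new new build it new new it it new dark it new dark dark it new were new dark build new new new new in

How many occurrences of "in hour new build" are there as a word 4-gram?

0

Scanning the 24 overlapping 4-gram windows for "in hour new build":
  (none found)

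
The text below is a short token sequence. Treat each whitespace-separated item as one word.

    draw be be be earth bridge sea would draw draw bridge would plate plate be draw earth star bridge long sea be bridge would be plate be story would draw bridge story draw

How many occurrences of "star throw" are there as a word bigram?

0

Scanning the 32 overlapping bigram windows for "star throw":
  (none found)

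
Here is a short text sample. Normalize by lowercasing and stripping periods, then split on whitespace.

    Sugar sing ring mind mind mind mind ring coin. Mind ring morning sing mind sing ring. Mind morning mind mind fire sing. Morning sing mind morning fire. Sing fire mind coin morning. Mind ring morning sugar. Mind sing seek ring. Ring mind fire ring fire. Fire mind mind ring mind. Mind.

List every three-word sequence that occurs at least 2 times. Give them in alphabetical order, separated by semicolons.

Trigram counts meeting the condition (at least 2 times):
  mind mind mind: 2
  mind mind ring: 2
  mind ring morning: 2
  morning sing mind: 2
  ring mind mind: 2
  sing ring mind: 2

mind mind mind; mind mind ring; mind ring morning; morning sing mind; ring mind mind; sing ring mind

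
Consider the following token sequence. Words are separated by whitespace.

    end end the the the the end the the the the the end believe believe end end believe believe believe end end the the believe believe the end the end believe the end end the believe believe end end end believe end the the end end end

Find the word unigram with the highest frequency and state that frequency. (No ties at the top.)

"end", 19 times

Unigram frequencies (highest first):
  end: 19
  the: 17
  believe: 11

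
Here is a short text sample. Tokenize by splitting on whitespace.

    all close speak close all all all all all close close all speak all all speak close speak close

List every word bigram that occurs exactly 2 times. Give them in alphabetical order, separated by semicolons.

Bigram counts meeting the condition (exactly 2 times):
  all close: 2
  all speak: 2
  close all: 2
  close speak: 2

all close; all speak; close all; close speak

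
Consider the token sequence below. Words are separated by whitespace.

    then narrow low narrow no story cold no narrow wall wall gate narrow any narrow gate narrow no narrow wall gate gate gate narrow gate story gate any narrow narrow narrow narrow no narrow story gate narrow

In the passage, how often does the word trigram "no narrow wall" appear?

2

Scanning the 35 overlapping trigram windows for "no narrow wall":
  position 8–10: no narrow wall
  position 18–20: no narrow wall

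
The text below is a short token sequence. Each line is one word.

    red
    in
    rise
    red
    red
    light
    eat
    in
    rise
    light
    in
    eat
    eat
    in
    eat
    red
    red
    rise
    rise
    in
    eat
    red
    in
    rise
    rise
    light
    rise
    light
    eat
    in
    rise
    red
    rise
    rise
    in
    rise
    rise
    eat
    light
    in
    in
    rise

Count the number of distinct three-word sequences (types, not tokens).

32

42 tokens → 40 trigram windows in total.
Repeated trigrams (each contributes count−1 duplicates):
  eat in rise: 2
  in eat red: 2
  in rise red: 2
  in rise rise: 2
  light eat in: 2
  red in rise: 2
  red rise rise: 2
  rise rise in: 2
8 duplicate windows → 40 − 8 = 32 distinct.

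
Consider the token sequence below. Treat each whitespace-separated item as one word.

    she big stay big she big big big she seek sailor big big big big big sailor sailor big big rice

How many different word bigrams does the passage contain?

21 tokens → 20 bigram windows in total.
Repeated bigrams (each contributes count−1 duplicates):
  big big: 7
  big she: 2
  sailor big: 2
  she big: 2
9 duplicate windows → 20 − 9 = 11 distinct.

11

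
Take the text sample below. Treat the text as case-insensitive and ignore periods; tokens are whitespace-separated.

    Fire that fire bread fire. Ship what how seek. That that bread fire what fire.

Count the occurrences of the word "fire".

5

Scanning the 15 tokens for "fire":
  position 1: fire
  position 3: fire
  position 5: fire
  position 13: fire
  position 15: fire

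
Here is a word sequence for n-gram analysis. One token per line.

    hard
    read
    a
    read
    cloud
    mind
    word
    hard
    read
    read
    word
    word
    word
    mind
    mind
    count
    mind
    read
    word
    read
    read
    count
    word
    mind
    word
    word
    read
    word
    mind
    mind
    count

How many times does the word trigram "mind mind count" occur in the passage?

Scanning the 29 overlapping trigram windows for "mind mind count":
  position 14–16: mind mind count
  position 29–31: mind mind count

2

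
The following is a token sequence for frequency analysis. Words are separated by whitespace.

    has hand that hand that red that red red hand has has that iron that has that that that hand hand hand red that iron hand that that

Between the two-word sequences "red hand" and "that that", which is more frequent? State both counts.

"red hand": 1 occurrence
"that that": 3 occurrences

"that that" (3 vs 1)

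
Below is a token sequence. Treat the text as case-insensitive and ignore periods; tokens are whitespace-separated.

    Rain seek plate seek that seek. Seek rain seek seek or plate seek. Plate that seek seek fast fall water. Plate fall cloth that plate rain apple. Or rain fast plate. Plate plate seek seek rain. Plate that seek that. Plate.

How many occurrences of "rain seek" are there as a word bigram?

2

Scanning the 40 overlapping bigram windows for "rain seek":
  position 1–2: rain seek
  position 8–9: rain seek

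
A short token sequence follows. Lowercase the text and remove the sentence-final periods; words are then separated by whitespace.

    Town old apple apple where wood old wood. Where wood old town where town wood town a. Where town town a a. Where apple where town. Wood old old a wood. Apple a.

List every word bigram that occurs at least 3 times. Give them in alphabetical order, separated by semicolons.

where town; wood old

Bigram counts meeting the condition (at least 3 times):
  where town: 3
  wood old: 3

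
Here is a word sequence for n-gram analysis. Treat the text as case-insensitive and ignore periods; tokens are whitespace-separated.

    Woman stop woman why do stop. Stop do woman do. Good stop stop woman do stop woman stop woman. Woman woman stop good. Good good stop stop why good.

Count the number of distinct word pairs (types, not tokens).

16

29 tokens → 28 bigram windows in total.
Repeated bigrams (each contributes count−1 duplicates):
  stop woman: 4
  stop stop: 3
  woman stop: 3
  do stop: 2
  good good: 2
  good stop: 2
  woman do: 2
  woman woman: 2
12 duplicate windows → 28 − 12 = 16 distinct.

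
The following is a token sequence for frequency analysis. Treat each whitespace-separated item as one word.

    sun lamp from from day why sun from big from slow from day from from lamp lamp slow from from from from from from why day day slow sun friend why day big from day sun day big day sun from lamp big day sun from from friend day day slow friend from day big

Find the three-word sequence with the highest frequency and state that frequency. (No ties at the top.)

"from from from", 4 times

Trigram frequencies (highest first):
  from from from: 4
  day day slow: 2
  big day sun: 2
  day sun from: 2
  sun lamp from: 1
  lamp from from: 1
  … (41 more, each ≤ 1)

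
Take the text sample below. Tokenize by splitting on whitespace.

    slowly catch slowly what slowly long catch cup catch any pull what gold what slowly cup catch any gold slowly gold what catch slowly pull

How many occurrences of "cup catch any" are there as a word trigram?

2

Scanning the 23 overlapping trigram windows for "cup catch any":
  position 8–10: cup catch any
  position 16–18: cup catch any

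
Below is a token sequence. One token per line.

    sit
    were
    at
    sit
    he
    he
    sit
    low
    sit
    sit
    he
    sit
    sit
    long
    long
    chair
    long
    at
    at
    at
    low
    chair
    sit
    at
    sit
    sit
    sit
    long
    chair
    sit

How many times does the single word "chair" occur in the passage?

3

Scanning the 30 tokens for "chair":
  position 16: chair
  position 22: chair
  position 29: chair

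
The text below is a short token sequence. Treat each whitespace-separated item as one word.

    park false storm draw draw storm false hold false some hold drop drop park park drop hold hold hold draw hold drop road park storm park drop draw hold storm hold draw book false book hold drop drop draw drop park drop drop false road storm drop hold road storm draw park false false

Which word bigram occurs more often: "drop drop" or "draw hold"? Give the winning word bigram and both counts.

"drop drop": 3 occurrences
"draw hold": 2 occurrences

"drop drop" (3 vs 2)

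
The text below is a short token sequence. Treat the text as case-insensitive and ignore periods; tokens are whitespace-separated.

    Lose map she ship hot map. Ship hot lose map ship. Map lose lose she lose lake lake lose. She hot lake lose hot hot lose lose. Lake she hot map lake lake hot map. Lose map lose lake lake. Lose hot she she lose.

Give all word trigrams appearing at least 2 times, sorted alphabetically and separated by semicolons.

Trigram counts meeting the condition (at least 2 times):
  lake lake lose: 2
  lake lose hot: 2
  lose lake lake: 2

lake lake lose; lake lose hot; lose lake lake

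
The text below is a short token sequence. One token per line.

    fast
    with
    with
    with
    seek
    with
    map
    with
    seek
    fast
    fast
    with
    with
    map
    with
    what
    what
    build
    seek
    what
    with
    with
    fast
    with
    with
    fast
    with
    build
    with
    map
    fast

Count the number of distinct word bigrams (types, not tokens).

31 tokens → 30 bigram windows in total.
Repeated bigrams (each contributes count−1 duplicates):
  with with: 5
  fast with: 4
  with map: 3
  map with: 2
  with fast: 2
  with seek: 2
12 duplicate windows → 30 − 12 = 18 distinct.

18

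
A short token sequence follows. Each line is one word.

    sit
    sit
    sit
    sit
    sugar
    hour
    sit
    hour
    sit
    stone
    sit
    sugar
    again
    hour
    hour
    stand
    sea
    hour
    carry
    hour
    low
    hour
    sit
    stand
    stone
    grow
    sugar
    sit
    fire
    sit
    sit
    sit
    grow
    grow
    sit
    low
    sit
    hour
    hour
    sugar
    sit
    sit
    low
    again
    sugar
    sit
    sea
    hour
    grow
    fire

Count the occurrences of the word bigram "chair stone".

0

Scanning the 49 overlapping bigram windows for "chair stone":
  (none found)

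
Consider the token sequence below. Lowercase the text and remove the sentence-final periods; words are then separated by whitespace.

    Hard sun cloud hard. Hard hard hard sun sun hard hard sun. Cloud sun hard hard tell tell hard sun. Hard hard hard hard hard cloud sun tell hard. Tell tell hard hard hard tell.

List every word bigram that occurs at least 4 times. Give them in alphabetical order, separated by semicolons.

Bigram counts meeting the condition (at least 4 times):
  hard hard: 11
  hard sun: 4

hard hard; hard sun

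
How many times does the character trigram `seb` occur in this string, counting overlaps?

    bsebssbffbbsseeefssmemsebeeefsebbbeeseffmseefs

3

Sliding a length-3 window over the 46 characters (44 positions):
  position 2–4: seb
  position 23–25: seb
  position 30–32: seb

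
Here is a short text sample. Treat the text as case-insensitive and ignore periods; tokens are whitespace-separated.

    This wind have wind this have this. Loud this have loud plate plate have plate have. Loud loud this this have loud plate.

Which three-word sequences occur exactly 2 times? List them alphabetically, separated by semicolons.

Trigram counts meeting the condition (exactly 2 times):
  have loud plate: 2
  this have loud: 2

have loud plate; this have loud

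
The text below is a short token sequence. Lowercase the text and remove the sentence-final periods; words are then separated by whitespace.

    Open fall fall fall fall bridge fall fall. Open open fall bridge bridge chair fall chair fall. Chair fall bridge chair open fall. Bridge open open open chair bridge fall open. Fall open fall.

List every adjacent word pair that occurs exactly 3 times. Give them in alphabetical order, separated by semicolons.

Bigram counts meeting the condition (exactly 3 times):
  chair fall: 3
  fall open: 3
  open open: 3

chair fall; fall open; open open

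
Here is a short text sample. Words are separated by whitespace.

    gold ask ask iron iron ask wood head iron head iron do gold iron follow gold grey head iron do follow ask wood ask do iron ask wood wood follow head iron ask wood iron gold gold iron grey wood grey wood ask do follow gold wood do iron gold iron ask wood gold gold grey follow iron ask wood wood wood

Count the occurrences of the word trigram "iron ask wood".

Scanning the 60 overlapping trigram windows for "iron ask wood":
  position 5–7: iron ask wood
  position 26–28: iron ask wood
  position 32–34: iron ask wood
  position 51–53: iron ask wood
  position 58–60: iron ask wood

5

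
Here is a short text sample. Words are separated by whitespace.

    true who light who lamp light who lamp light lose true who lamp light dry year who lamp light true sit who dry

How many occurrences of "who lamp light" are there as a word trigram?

Scanning the 21 overlapping trigram windows for "who lamp light":
  position 4–6: who lamp light
  position 7–9: who lamp light
  position 12–14: who lamp light
  position 17–19: who lamp light

4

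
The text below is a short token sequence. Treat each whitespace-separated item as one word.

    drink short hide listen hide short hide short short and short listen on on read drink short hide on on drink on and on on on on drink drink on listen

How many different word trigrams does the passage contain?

26

31 tokens → 29 trigram windows in total.
Repeated trigrams (each contributes count−1 duplicates):
  drink short hide: 2
  on on drink: 2
  on on on: 2
3 duplicate windows → 29 − 3 = 26 distinct.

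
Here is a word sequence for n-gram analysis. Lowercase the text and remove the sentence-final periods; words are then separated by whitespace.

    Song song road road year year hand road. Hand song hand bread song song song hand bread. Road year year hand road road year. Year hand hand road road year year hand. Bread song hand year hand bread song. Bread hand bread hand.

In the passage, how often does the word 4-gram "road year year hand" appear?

Scanning the 40 overlapping 4-gram windows for "road year year hand":
  position 4–7: road year year hand
  position 18–21: road year year hand
  position 23–26: road year year hand
  position 29–32: road year year hand

4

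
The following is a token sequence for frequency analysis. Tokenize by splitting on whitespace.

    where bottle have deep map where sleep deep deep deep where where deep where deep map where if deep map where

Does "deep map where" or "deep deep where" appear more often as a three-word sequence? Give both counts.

"deep map where" (3 vs 1)

"deep map where": 3 occurrences
"deep deep where": 1 occurrence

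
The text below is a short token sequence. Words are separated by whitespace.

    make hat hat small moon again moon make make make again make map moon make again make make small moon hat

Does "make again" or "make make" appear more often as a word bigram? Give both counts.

"make again": 2 occurrences
"make make": 3 occurrences

"make make" (3 vs 2)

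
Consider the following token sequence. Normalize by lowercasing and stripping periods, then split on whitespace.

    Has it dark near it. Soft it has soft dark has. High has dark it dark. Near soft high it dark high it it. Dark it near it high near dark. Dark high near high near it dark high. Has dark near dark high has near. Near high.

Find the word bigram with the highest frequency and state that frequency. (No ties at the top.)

"it dark", 5 times

Bigram frequencies (highest first):
  it dark: 5
  dark high: 4
  dark near: 3
  near it: 3
  high has: 3
  high near: 3
  … (21 more, each ≤ 2)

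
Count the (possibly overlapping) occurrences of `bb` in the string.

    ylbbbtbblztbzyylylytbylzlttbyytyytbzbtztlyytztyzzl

Sliding a length-2 window over the 50 characters (49 positions):
  position 3–4: bb
  position 4–5: bb
  position 7–8: bb

3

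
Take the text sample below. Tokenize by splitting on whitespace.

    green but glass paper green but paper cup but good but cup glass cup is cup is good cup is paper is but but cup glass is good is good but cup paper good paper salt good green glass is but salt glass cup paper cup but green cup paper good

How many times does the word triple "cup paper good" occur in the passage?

2

Scanning the 49 overlapping trigram windows for "cup paper good":
  position 32–34: cup paper good
  position 49–51: cup paper good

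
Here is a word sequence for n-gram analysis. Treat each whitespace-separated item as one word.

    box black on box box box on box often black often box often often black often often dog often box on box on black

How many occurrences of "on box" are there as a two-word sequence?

Scanning the 23 overlapping bigram windows for "on box":
  position 3–4: on box
  position 7–8: on box
  position 21–22: on box

3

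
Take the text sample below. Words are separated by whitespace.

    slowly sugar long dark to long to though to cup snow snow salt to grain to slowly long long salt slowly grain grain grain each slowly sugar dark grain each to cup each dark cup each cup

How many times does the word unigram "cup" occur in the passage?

Scanning the 37 tokens for "cup":
  position 10: cup
  position 32: cup
  position 35: cup
  position 37: cup

4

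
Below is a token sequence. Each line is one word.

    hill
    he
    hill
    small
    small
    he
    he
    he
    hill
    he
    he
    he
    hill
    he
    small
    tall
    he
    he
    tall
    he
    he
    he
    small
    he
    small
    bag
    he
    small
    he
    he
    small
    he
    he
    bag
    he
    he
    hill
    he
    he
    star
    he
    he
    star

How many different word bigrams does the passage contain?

43 tokens → 42 bigram windows in total.
Repeated bigrams (each contributes count−1 duplicates):
  he he: 12
  he small: 5
  he hill: 4
  hill he: 4
  small he: 4
  bag he: 2
  he star: 2
  tall he: 2
27 duplicate windows → 42 − 27 = 15 distinct.

15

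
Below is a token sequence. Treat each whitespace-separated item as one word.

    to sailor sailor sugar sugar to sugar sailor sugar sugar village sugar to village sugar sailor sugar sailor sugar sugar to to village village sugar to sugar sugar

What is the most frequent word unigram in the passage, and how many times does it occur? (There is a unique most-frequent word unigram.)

"sugar", 13 times

Unigram frequencies (highest first):
  sugar: 13
  to: 6
  sailor: 5
  village: 4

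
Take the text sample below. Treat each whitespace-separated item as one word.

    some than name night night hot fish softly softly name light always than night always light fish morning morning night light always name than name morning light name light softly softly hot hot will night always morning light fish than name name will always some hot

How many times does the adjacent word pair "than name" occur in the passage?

3

Scanning the 45 overlapping bigram windows for "than name":
  position 2–3: than name
  position 24–25: than name
  position 40–41: than name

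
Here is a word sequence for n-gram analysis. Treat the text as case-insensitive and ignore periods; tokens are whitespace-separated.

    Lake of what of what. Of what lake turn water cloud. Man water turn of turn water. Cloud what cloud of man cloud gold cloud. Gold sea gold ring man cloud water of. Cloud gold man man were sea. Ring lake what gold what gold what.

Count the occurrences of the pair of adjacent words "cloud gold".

3

Scanning the 45 overlapping bigram windows for "cloud gold":
  position 23–24: cloud gold
  position 25–26: cloud gold
  position 34–35: cloud gold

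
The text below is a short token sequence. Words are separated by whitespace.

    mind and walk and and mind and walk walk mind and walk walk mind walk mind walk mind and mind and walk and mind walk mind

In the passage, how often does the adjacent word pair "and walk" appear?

4

Scanning the 25 overlapping bigram windows for "and walk":
  position 2–3: and walk
  position 7–8: and walk
  position 11–12: and walk
  position 21–22: and walk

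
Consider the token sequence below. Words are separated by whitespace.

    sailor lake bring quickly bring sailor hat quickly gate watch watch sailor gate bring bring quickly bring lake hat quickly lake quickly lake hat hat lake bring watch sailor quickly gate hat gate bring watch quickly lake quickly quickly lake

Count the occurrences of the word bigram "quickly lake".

Scanning the 39 overlapping bigram windows for "quickly lake":
  position 20–21: quickly lake
  position 22–23: quickly lake
  position 36–37: quickly lake
  position 39–40: quickly lake

4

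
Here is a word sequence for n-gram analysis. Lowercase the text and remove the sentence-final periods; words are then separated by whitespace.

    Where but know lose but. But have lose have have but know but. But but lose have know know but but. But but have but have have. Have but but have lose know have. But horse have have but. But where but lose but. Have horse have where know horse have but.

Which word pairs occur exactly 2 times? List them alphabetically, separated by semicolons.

Bigram counts meeting the condition (exactly 2 times):
  but know: 2
  but lose: 2
  have lose: 2
  know but: 2
  lose but: 2
  lose have: 2
  where but: 2

but know; but lose; have lose; know but; lose but; lose have; where but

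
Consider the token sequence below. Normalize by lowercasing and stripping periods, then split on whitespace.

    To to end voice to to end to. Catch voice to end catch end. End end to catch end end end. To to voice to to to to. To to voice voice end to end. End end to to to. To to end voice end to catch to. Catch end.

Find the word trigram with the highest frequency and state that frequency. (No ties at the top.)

Trigram frequencies (highest first):
  to to to: 7
  to to end: 3
  end to catch: 3
  end end end: 3
  end end to: 3
  to end voice: 2
  … (21 more, each ≤ 2)

"to to to", 7 times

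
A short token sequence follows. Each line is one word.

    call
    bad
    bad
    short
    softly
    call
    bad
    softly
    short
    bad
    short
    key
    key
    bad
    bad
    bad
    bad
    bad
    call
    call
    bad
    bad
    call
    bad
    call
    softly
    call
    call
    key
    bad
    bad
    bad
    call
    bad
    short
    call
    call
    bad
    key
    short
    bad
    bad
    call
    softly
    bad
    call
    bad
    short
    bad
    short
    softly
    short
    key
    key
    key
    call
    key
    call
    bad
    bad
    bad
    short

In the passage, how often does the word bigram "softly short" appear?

Scanning the 61 overlapping bigram windows for "softly short":
  position 8–9: softly short
  position 51–52: softly short

2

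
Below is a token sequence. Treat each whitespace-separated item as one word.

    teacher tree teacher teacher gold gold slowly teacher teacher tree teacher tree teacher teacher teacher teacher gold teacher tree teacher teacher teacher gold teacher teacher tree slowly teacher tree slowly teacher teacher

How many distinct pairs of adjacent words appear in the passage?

32 tokens → 31 bigram windows in total.
Repeated bigrams (each contributes count−1 duplicates):
  teacher teacher: 9
  teacher tree: 6
  tree teacher: 4
  slowly teacher: 3
  teacher gold: 3
  gold teacher: 2
  tree slowly: 2
22 duplicate windows → 31 − 22 = 9 distinct.

9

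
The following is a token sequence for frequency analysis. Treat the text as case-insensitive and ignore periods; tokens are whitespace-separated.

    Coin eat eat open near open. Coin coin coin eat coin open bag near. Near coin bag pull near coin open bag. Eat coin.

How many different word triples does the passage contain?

24 tokens → 22 trigram windows in total.
Repeated trigrams (each contributes count−1 duplicates):
  coin open bag: 2
1 duplicate windows → 22 − 1 = 21 distinct.

21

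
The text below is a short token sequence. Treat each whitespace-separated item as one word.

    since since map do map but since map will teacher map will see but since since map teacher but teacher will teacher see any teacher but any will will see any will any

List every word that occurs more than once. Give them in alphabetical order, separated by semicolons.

Unigram counts meeting the condition (more than once):
  any: 4
  but: 4
  map: 5
  see: 3
  since: 5
  teacher: 5
  will: 6

any; but; map; see; since; teacher; will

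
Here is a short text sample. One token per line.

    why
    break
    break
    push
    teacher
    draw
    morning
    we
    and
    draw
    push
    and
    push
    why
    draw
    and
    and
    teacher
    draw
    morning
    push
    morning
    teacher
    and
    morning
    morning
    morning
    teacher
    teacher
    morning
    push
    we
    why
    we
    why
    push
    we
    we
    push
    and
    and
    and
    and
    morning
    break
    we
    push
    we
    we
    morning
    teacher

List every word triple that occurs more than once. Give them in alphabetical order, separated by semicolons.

Trigram counts meeting the condition (more than once):
  and and and: 2
  push we we: 2
  teacher draw morning: 2

and and and; push we we; teacher draw morning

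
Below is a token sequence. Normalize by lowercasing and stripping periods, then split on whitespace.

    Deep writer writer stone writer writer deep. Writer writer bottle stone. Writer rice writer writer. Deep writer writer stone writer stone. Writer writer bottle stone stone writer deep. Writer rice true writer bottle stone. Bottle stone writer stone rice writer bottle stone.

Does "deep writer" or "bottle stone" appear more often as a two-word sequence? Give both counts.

"bottle stone" (5 vs 4)

"deep writer": 4 occurrences
"bottle stone": 5 occurrences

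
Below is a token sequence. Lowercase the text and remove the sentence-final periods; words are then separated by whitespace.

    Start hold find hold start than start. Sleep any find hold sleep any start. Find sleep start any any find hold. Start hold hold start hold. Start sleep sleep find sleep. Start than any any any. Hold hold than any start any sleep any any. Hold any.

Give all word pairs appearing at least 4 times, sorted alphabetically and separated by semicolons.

any any; hold start

Bigram counts meeting the condition (at least 4 times):
  any any: 4
  hold start: 4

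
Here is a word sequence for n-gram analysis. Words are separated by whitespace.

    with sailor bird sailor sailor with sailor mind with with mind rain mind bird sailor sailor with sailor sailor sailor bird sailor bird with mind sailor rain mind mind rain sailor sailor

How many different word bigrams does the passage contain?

17

32 tokens → 31 bigram windows in total.
Repeated bigrams (each contributes count−1 duplicates):
  sailor sailor: 5
  bird sailor: 3
  sailor bird: 3
  with sailor: 3
  mind rain: 2
  rain mind: 2
  sailor with: 2
  with mind: 2
14 duplicate windows → 31 − 14 = 17 distinct.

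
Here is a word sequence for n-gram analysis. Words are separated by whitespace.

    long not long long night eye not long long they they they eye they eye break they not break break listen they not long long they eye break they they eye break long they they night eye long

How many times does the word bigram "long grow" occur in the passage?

0

Scanning the 37 overlapping bigram windows for "long grow":
  (none found)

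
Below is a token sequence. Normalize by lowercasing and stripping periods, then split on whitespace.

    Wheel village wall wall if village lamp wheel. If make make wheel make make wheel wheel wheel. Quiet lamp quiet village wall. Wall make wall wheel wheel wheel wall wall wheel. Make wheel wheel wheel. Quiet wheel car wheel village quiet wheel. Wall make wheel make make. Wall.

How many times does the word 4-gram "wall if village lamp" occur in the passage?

Scanning the 45 overlapping 4-gram windows for "wall if village lamp":
  position 4–7: wall if village lamp

1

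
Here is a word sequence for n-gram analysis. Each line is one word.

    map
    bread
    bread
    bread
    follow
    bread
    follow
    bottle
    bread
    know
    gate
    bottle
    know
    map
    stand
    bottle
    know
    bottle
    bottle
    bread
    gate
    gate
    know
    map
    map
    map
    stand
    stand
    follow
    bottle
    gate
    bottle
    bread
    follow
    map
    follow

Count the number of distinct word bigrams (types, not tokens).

36 tokens → 35 bigram windows in total.
Repeated bigrams (each contributes count−1 duplicates):
  bottle bread: 3
  bread follow: 3
  bottle know: 2
  bread bread: 2
  follow bottle: 2
  gate bottle: 2
  know map: 2
  map map: 2
  … (1 more repeated)
11 duplicate windows → 35 − 11 = 24 distinct.

24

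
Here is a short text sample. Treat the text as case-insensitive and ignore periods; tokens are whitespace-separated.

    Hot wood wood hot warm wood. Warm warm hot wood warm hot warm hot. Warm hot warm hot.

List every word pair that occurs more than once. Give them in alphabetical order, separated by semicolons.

hot warm; hot wood; warm hot; wood warm

Bigram counts meeting the condition (more than once):
  hot warm: 4
  hot wood: 2
  warm hot: 5
  wood warm: 2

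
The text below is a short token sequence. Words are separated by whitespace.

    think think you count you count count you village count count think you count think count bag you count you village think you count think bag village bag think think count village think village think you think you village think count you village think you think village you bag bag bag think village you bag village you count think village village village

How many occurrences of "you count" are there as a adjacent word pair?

6

Scanning the 61 overlapping bigram windows for "you count":
  position 3–4: you count
  position 5–6: you count
  position 13–14: you count
  position 18–19: you count
  position 23–24: you count
  position 57–58: you count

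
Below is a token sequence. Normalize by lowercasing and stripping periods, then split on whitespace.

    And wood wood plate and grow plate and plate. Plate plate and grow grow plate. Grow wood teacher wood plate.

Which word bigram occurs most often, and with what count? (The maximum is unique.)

Bigram frequencies (highest first):
  plate and: 3
  wood plate: 2
  and grow: 2
  grow plate: 2
  plate plate: 2
  and wood: 1
  … (7 more, each ≤ 1)

"plate and", 3 times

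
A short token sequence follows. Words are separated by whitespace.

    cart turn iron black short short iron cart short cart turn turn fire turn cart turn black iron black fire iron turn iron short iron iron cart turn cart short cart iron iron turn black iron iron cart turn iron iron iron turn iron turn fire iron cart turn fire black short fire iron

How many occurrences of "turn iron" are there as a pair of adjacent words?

Scanning the 53 overlapping bigram windows for "turn iron":
  position 2–3: turn iron
  position 22–23: turn iron
  position 39–40: turn iron
  position 43–44: turn iron

4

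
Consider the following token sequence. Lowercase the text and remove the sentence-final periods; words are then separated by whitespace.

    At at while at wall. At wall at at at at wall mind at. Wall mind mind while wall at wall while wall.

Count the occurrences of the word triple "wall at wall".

2

Scanning the 21 overlapping trigram windows for "wall at wall":
  position 5–7: wall at wall
  position 19–21: wall at wall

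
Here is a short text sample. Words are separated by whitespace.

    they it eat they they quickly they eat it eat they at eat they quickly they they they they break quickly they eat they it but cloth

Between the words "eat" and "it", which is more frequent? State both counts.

"eat" (5 vs 3)

"eat": 5 occurrences
"it": 3 occurrences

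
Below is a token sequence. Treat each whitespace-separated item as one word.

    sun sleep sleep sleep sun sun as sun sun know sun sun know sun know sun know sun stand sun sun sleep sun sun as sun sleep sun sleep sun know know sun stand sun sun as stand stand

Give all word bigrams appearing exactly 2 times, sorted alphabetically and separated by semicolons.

as sun; sleep sleep; stand sun; sun stand

Bigram counts meeting the condition (exactly 2 times):
  as sun: 2
  sleep sleep: 2
  stand sun: 2
  sun stand: 2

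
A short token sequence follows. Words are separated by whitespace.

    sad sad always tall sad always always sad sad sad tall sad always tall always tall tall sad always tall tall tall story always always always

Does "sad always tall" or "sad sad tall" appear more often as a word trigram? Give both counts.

"sad always tall": 3 occurrences
"sad sad tall": 1 occurrence

"sad always tall" (3 vs 1)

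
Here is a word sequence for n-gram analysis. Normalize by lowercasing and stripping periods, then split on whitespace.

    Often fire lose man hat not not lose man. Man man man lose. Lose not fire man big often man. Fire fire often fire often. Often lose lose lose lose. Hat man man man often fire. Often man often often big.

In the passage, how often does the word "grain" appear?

Scanning the 41 tokens for "grain":
  (none found)

0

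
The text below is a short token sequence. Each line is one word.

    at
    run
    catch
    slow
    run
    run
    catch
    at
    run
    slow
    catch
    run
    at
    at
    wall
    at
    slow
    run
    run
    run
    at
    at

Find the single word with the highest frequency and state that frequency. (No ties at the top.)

"run", 8 times

Unigram frequencies (highest first):
  run: 8
  at: 7
  catch: 3
  slow: 3
  wall: 1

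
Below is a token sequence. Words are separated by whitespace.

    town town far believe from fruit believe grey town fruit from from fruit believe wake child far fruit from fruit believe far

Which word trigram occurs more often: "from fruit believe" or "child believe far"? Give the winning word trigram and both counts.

"from fruit believe" (3 vs 0)

"from fruit believe": 3 occurrences
"child believe far": 0 occurrences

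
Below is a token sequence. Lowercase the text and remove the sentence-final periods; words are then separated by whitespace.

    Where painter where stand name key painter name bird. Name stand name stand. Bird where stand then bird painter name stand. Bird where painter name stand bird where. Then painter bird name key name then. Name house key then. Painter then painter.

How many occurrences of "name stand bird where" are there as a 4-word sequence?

Scanning the 39 overlapping 4-gram windows for "name stand bird where":
  position 12–15: name stand bird where
  position 20–23: name stand bird where
  position 25–28: name stand bird where

3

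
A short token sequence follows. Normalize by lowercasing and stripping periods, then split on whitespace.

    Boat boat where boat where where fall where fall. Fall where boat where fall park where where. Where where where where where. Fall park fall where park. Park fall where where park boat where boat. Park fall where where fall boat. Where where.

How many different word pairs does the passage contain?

15

43 tokens → 42 bigram windows in total.
Repeated bigrams (each contributes count−1 duplicates):
  where where: 10
  boat where: 5
  fall where: 5
  where fall: 5
  park fall: 3
  where boat: 3
  fall park: 2
  where park: 2
27 duplicate windows → 42 − 27 = 15 distinct.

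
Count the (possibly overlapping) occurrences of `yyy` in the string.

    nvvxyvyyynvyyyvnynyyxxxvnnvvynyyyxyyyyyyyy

9

Sliding a length-3 window over the 42 characters (40 positions):
  position 7–9: yyy
  position 12–14: yyy
  position 31–33: yyy
  position 35–37: yyy
  position 36–38: yyy
  position 37–39: yyy
  position 38–40: yyy
  position 39–41: yyy
  position 40–42: yyy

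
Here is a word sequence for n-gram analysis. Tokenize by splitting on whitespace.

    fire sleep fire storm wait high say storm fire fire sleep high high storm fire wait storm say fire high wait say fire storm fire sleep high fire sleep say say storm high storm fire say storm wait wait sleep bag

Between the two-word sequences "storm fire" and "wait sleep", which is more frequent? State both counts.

"storm fire": 4 occurrences
"wait sleep": 1 occurrence

"storm fire" (4 vs 1)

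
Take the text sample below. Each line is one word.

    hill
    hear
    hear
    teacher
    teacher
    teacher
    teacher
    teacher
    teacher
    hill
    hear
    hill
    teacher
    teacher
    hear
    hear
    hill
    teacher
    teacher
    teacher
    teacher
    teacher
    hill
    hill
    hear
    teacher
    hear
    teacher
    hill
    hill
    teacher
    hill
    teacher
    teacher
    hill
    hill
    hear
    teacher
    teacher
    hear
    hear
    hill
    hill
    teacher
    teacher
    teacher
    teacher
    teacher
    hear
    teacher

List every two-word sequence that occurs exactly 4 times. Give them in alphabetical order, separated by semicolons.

Bigram counts meeting the condition (exactly 4 times):
  hill hear: 4
  hill hill: 4
  teacher hear: 4

hill hear; hill hill; teacher hear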